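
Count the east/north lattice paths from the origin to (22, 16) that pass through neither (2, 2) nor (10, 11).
Number of paths = 12608095662

Inclusion–exclusion. Total paths: C(38, 22) = 22239974430. Through P₁: C(4, 2)·C(34, 20) = 8351853840. Through P₂: C(21, 10)·C(17, 12) = 2182606608. Since P₁ is strictly southwest of P₂, a monotone path through both must visit P₁ then P₂; paths through both = C(4, 2)·C(17, 8)·C(17, 12) = 902581680. Avoid both = 22239974430 − 8351853840 − 2182606608 + 902581680 = 12608095662.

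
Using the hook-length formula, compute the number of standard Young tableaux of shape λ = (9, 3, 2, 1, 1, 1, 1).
# SYT of shape (9, 3, 2, 1, 1, 1, 1) = 2144142

Hook-length formula: f^λ = n! / Π hook(c), product over all cells c of the Young diagram. For λ = (9, 3, 2, 1, 1, 1, 1), n = 18 boxes. Hook lengths by row (left-to-right, top-to-bottom): [15, 10, 8, 6, 5, 4, 3, 2, 1]; [8, 3, 1]; [6, 1]; [4]; [3]; [2]; [1]. Product of hooks = 2985984000. So f^λ = 18! / 2985984000 = 6402373705728000 / 2985984000 = 2144142.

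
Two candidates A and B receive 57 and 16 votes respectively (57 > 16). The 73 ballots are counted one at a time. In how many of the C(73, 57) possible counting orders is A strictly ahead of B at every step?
Strict-lead orderings = 2960850980855604

Total orderings of the 73 votes with 57 for A: C(73, 57) = 5271759063474612. By the Bertrand ballot formula (Cycle Lemma / reflection principle), the number of orderings in which A is strictly ahead of B throughout is (p − q)/(p + q) · C(p + q, p) = (57 − 16)/(57 + 16) · 5271759063474612 = 2960850980855604.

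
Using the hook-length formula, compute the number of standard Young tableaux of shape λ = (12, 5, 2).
# SYT of shape (12, 5, 2) = 372096

Hook-length formula: f^λ = n! / Π hook(c), product over all cells c of the Young diagram. For λ = (12, 5, 2), n = 19 boxes. Hook lengths by row (left-to-right, top-to-bottom): [14, 13, 11, 10, 9, 7, 6, 5, 4, 3, 2, 1]; [6, 5, 3, 2, 1]; [2, 1]. Product of hooks = 326918592000. So f^λ = 19! / 326918592000 = 121645100408832000 / 326918592000 = 372096.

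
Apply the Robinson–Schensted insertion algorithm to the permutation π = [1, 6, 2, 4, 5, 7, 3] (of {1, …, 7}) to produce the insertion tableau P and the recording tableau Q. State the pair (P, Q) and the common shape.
P = [1, 2, 3, 5, 7] / [4] / [6];  Q = [1, 2, 4, 5, 6] / [3] / [7];  common shape = (5, 1, 1)

Row-insert the values π_1, π_2, … into P one at a time, bumping the leftmost entry strictly greater than the inserted value down to the next row. The recording tableau Q records, in position (i, j), the step at which that cell was added to P.
  Insert 1 (step 1): P = [1];  Q = [1]
  Insert 6 (step 2): P = [1, 6];  Q = [1, 2]
  Insert 2 (step 3): P = [1, 2] / [6];  Q = [1, 2] / [3]
  Insert 4 (step 4): P = [1, 2, 4] / [6];  Q = [1, 2, 4] / [3]
  Insert 5 (step 5): P = [1, 2, 4, 5] / [6];  Q = [1, 2, 4, 5] / [3]
  Insert 7 (step 6): P = [1, 2, 4, 5, 7] / [6];  Q = [1, 2, 4, 5, 6] / [3]
  Insert 3 (step 7): P = [1, 2, 3, 5, 7] / [4] / [6];  Q = [1, 2, 4, 5, 6] / [3] / [7]
Final shape: (5, 1, 1).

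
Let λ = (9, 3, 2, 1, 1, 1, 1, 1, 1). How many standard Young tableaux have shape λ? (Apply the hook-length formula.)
# SYT of shape (9, 3, 2, 1, 1, 1, 1, 1, 1) = 14378364

Hook-length formula: f^λ = n! / Π hook(c), product over all cells c of the Young diagram. For λ = (9, 3, 2, 1, 1, 1, 1, 1, 1), n = 20 boxes. Hook lengths by row (left-to-right, top-to-bottom): [17, 10, 8, 6, 5, 4, 3, 2, 1]; [10, 3, 1]; [8, 1]; [6]; [5]; [4]; [3]; [2]; [1]. Product of hooks = 169205760000. So f^λ = 20! / 169205760000 = 2432902008176640000 / 169205760000 = 14378364.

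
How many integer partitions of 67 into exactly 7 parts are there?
p(67, 7 parts) = 43819

Partitions of n into exactly k parts are in bijection with partitions of n − k into at most k parts (subtract 1 from each part). So p(67, exactly 7) = p(60, parts ≤ 7). Computing via the recurrence p(m, j) = p(m, j−1) + p(m−j, j) gives 43819.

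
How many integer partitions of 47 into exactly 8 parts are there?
p(47, 8 parts) = 8588

Partitions of n into exactly k parts are in bijection with partitions of n − k into at most k parts (subtract 1 from each part). So p(47, exactly 8) = p(39, parts ≤ 8). Computing via the recurrence p(m, j) = p(m, j−1) + p(m−j, j) gives 8588.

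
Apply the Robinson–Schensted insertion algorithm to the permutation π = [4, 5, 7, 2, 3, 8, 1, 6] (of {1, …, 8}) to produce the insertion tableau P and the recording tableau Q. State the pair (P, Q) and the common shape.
P = [1, 3, 6, 8] / [2, 5, 7] / [4];  Q = [1, 2, 3, 6] / [4, 5, 8] / [7];  common shape = (4, 3, 1)

Row-insert the values π_1, π_2, … into P one at a time, bumping the leftmost entry strictly greater than the inserted value down to the next row. The recording tableau Q records, in position (i, j), the step at which that cell was added to P.
  Insert 4 (step 1): P = [4];  Q = [1]
  Insert 5 (step 2): P = [4, 5];  Q = [1, 2]
  Insert 7 (step 3): P = [4, 5, 7];  Q = [1, 2, 3]
  Insert 2 (step 4): P = [2, 5, 7] / [4];  Q = [1, 2, 3] / [4]
  Insert 3 (step 5): P = [2, 3, 7] / [4, 5];  Q = [1, 2, 3] / [4, 5]
  Insert 8 (step 6): P = [2, 3, 7, 8] / [4, 5];  Q = [1, 2, 3, 6] / [4, 5]
  Insert 1 (step 7): P = [1, 3, 7, 8] / [2, 5] / [4];  Q = [1, 2, 3, 6] / [4, 5] / [7]
  Insert 6 (step 8): P = [1, 3, 6, 8] / [2, 5, 7] / [4];  Q = [1, 2, 3, 6] / [4, 5, 8] / [7]
Final shape: (4, 3, 1).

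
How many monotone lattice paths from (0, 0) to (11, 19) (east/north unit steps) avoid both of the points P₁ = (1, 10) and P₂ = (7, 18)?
Number of paths = 51372807

Inclusion–exclusion. Total paths: C(30, 11) = 54627300. Through P₁: C(11, 1)·C(19, 10) = 1016158. Through P₂: C(25, 7)·C(5, 4) = 2403500. Since P₁ is strictly southwest of P₂, a monotone path through both must visit P₁ then P₂; paths through both = C(11, 1)·C(14, 6)·C(5, 4) = 165165. Avoid both = 54627300 − 1016158 − 2403500 + 165165 = 51372807.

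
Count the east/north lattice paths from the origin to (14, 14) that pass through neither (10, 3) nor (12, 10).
Number of paths = 30180960

Inclusion–exclusion. Total paths: C(28, 14) = 40116600. Through P₁: C(13, 10)·C(15, 4) = 390390. Through P₂: C(22, 12)·C(6, 2) = 9699690. Since P₁ is strictly southwest of P₂, a monotone path through both must visit P₁ then P₂; paths through both = C(13, 10)·C(9, 2)·C(6, 2) = 154440. Avoid both = 40116600 − 390390 − 9699690 + 154440 = 30180960.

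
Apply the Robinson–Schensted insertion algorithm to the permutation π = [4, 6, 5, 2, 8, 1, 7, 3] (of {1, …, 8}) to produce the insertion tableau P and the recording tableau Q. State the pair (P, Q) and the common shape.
P = [1, 3, 7] / [2, 5] / [4, 8] / [6];  Q = [1, 2, 5] / [3, 7] / [4, 8] / [6];  common shape = (3, 2, 2, 1)

Row-insert the values π_1, π_2, … into P one at a time, bumping the leftmost entry strictly greater than the inserted value down to the next row. The recording tableau Q records, in position (i, j), the step at which that cell was added to P.
  Insert 4 (step 1): P = [4];  Q = [1]
  Insert 6 (step 2): P = [4, 6];  Q = [1, 2]
  Insert 5 (step 3): P = [4, 5] / [6];  Q = [1, 2] / [3]
  Insert 2 (step 4): P = [2, 5] / [4] / [6];  Q = [1, 2] / [3] / [4]
  Insert 8 (step 5): P = [2, 5, 8] / [4] / [6];  Q = [1, 2, 5] / [3] / [4]
  Insert 1 (step 6): P = [1, 5, 8] / [2] / [4] / [6];  Q = [1, 2, 5] / [3] / [4] / [6]
  Insert 7 (step 7): P = [1, 5, 7] / [2, 8] / [4] / [6];  Q = [1, 2, 5] / [3, 7] / [4] / [6]
  Insert 3 (step 8): P = [1, 3, 7] / [2, 5] / [4, 8] / [6];  Q = [1, 2, 5] / [3, 7] / [4, 8] / [6]
Final shape: (3, 2, 2, 1).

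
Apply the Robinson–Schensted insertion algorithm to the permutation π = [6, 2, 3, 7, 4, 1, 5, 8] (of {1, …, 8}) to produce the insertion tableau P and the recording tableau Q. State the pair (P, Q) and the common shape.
P = [1, 3, 4, 5, 8] / [2, 7] / [6];  Q = [1, 3, 4, 7, 8] / [2, 5] / [6];  common shape = (5, 2, 1)

Row-insert the values π_1, π_2, … into P one at a time, bumping the leftmost entry strictly greater than the inserted value down to the next row. The recording tableau Q records, in position (i, j), the step at which that cell was added to P.
  Insert 6 (step 1): P = [6];  Q = [1]
  Insert 2 (step 2): P = [2] / [6];  Q = [1] / [2]
  Insert 3 (step 3): P = [2, 3] / [6];  Q = [1, 3] / [2]
  Insert 7 (step 4): P = [2, 3, 7] / [6];  Q = [1, 3, 4] / [2]
  Insert 4 (step 5): P = [2, 3, 4] / [6, 7];  Q = [1, 3, 4] / [2, 5]
  Insert 1 (step 6): P = [1, 3, 4] / [2, 7] / [6];  Q = [1, 3, 4] / [2, 5] / [6]
  Insert 5 (step 7): P = [1, 3, 4, 5] / [2, 7] / [6];  Q = [1, 3, 4, 7] / [2, 5] / [6]
  Insert 8 (step 8): P = [1, 3, 4, 5, 8] / [2, 7] / [6];  Q = [1, 3, 4, 7, 8] / [2, 5] / [6]
Final shape: (5, 2, 1).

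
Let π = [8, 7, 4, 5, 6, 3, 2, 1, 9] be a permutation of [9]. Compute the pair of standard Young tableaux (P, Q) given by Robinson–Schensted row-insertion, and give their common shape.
P = [1, 5, 6, 9] / [2] / [3] / [4] / [7] / [8];  Q = [1, 4, 5, 9] / [2] / [3] / [6] / [7] / [8];  common shape = (4, 1, 1, 1, 1, 1)

Row-insert the values π_1, π_2, … into P one at a time, bumping the leftmost entry strictly greater than the inserted value down to the next row. The recording tableau Q records, in position (i, j), the step at which that cell was added to P.
  Insert 8 (step 1): P = [8];  Q = [1]
  Insert 7 (step 2): P = [7] / [8];  Q = [1] / [2]
  Insert 4 (step 3): P = [4] / [7] / [8];  Q = [1] / [2] / [3]
  Insert 5 (step 4): P = [4, 5] / [7] / [8];  Q = [1, 4] / [2] / [3]
  Insert 6 (step 5): P = [4, 5, 6] / [7] / [8];  Q = [1, 4, 5] / [2] / [3]
  Insert 3 (step 6): P = [3, 5, 6] / [4] / [7] / [8];  Q = [1, 4, 5] / [2] / [3] / [6]
  Insert 2 (step 7): P = [2, 5, 6] / [3] / [4] / [7] / [8];  Q = [1, 4, 5] / [2] / [3] / [6] / [7]
  Insert 1 (step 8): P = [1, 5, 6] / [2] / [3] / [4] / [7] / [8];  Q = [1, 4, 5] / [2] / [3] / [6] / [7] / [8]
  Insert 9 (step 9): P = [1, 5, 6, 9] / [2] / [3] / [4] / [7] / [8];  Q = [1, 4, 5, 9] / [2] / [3] / [6] / [7] / [8]
Final shape: (4, 1, 1, 1, 1, 1).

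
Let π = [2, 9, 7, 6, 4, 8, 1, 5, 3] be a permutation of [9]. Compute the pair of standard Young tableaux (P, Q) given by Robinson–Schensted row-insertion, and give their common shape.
P = [1, 3, 5] / [2, 4] / [6, 8] / [7] / [9];  Q = [1, 2, 6] / [3, 8] / [4, 9] / [5] / [7];  common shape = (3, 2, 2, 1, 1)

Row-insert the values π_1, π_2, … into P one at a time, bumping the leftmost entry strictly greater than the inserted value down to the next row. The recording tableau Q records, in position (i, j), the step at which that cell was added to P.
  Insert 2 (step 1): P = [2];  Q = [1]
  Insert 9 (step 2): P = [2, 9];  Q = [1, 2]
  Insert 7 (step 3): P = [2, 7] / [9];  Q = [1, 2] / [3]
  Insert 6 (step 4): P = [2, 6] / [7] / [9];  Q = [1, 2] / [3] / [4]
  Insert 4 (step 5): P = [2, 4] / [6] / [7] / [9];  Q = [1, 2] / [3] / [4] / [5]
  Insert 8 (step 6): P = [2, 4, 8] / [6] / [7] / [9];  Q = [1, 2, 6] / [3] / [4] / [5]
  Insert 1 (step 7): P = [1, 4, 8] / [2] / [6] / [7] / [9];  Q = [1, 2, 6] / [3] / [4] / [5] / [7]
  Insert 5 (step 8): P = [1, 4, 5] / [2, 8] / [6] / [7] / [9];  Q = [1, 2, 6] / [3, 8] / [4] / [5] / [7]
  Insert 3 (step 9): P = [1, 3, 5] / [2, 4] / [6, 8] / [7] / [9];  Q = [1, 2, 6] / [3, 8] / [4, 9] / [5] / [7]
Final shape: (3, 2, 2, 1, 1).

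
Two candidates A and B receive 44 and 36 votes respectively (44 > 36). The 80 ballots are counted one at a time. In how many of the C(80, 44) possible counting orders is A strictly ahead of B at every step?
Strict-lead orderings = 7237577480931700810180

Total orderings of the 80 votes with 44 for A: C(80, 44) = 72375774809317008101800. By the Bertrand ballot formula (Cycle Lemma / reflection principle), the number of orderings in which A is strictly ahead of B throughout is (p − q)/(p + q) · C(p + q, p) = (44 − 36)/(44 + 36) · 72375774809317008101800 = 7237577480931700810180.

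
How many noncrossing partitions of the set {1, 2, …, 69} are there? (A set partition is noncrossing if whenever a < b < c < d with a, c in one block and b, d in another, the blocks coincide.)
C_69 = 337485502510215975556783793455058624700

These noncrossing partitions are counted by the Catalan number C_n = (1/(n + 1)) · C(2n, n). For n = 69: C_69 = (1/70) · C(138, 69) = 23623985175715118288974865541854103729000/70 = 337485502510215975556783793455058624700.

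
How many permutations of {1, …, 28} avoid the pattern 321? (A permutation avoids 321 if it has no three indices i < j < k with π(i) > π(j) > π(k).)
C_28 = 263747951750360

These 321-avoiding permutations are counted by the Catalan number C_n = (1/(n + 1)) · C(2n, n). For n = 28: C_28 = (1/29) · C(56, 28) = 7648690600760440/29 = 263747951750360.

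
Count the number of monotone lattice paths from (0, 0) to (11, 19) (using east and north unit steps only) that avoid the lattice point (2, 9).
Number of paths = 49546510

Total paths from (0, 0) to (11, 19): C(30, 11) = 54627300. Paths through (2, 9): (paths (0, 0) → (2, 9)) × (paths (2, 9) → (11, 19)) = C(11, 2) · C(19, 9) = 55 · 92378 = 5080790. Avoidance count = 54627300 − 5080790 = 49546510.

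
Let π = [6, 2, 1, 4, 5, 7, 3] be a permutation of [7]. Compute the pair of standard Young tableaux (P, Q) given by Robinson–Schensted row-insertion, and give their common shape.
P = [1, 3, 5, 7] / [2, 4] / [6];  Q = [1, 4, 5, 6] / [2, 7] / [3];  common shape = (4, 2, 1)

Row-insert the values π_1, π_2, … into P one at a time, bumping the leftmost entry strictly greater than the inserted value down to the next row. The recording tableau Q records, in position (i, j), the step at which that cell was added to P.
  Insert 6 (step 1): P = [6];  Q = [1]
  Insert 2 (step 2): P = [2] / [6];  Q = [1] / [2]
  Insert 1 (step 3): P = [1] / [2] / [6];  Q = [1] / [2] / [3]
  Insert 4 (step 4): P = [1, 4] / [2] / [6];  Q = [1, 4] / [2] / [3]
  Insert 5 (step 5): P = [1, 4, 5] / [2] / [6];  Q = [1, 4, 5] / [2] / [3]
  Insert 7 (step 6): P = [1, 4, 5, 7] / [2] / [6];  Q = [1, 4, 5, 6] / [2] / [3]
  Insert 3 (step 7): P = [1, 3, 5, 7] / [2, 4] / [6];  Q = [1, 4, 5, 6] / [2, 7] / [3]
Final shape: (4, 2, 1).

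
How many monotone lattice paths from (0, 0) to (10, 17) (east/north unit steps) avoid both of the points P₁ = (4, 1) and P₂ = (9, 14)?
Number of paths = 4965820

Inclusion–exclusion. Total paths: C(27, 10) = 8436285. Through P₁: C(5, 4)·C(22, 6) = 373065. Through P₂: C(23, 9)·C(4, 1) = 3268760. Since P₁ is strictly southwest of P₂, a monotone path through both must visit P₁ then P₂; paths through both = C(5, 4)·C(18, 5)·C(4, 1) = 171360. Avoid both = 8436285 − 373065 − 3268760 + 171360 = 4965820.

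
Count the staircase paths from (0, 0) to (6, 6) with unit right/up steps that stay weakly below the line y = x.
C_6 = 132

These NE paths below the diagonal are counted by the Catalan number C_n = (1/(n + 1)) · C(2n, n). For n = 6: C_6 = (1/7) · C(12, 6) = 924/7 = 132.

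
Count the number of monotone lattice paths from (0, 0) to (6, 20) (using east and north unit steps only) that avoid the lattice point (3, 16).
Number of paths = 196315

Total paths from (0, 0) to (6, 20): C(26, 6) = 230230. Paths through (3, 16): (paths (0, 0) → (3, 16)) × (paths (3, 16) → (6, 20)) = C(19, 3) · C(7, 3) = 969 · 35 = 33915. Avoidance count = 230230 − 33915 = 196315.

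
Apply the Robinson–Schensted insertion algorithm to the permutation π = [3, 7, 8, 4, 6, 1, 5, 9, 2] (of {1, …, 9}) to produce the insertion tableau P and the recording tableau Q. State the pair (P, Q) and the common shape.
P = [1, 2, 5, 9] / [3, 4] / [6, 8] / [7];  Q = [1, 2, 3, 8] / [4, 5] / [6, 7] / [9];  common shape = (4, 2, 2, 1)

Row-insert the values π_1, π_2, … into P one at a time, bumping the leftmost entry strictly greater than the inserted value down to the next row. The recording tableau Q records, in position (i, j), the step at which that cell was added to P.
  Insert 3 (step 1): P = [3];  Q = [1]
  Insert 7 (step 2): P = [3, 7];  Q = [1, 2]
  Insert 8 (step 3): P = [3, 7, 8];  Q = [1, 2, 3]
  Insert 4 (step 4): P = [3, 4, 8] / [7];  Q = [1, 2, 3] / [4]
  Insert 6 (step 5): P = [3, 4, 6] / [7, 8];  Q = [1, 2, 3] / [4, 5]
  Insert 1 (step 6): P = [1, 4, 6] / [3, 8] / [7];  Q = [1, 2, 3] / [4, 5] / [6]
  Insert 5 (step 7): P = [1, 4, 5] / [3, 6] / [7, 8];  Q = [1, 2, 3] / [4, 5] / [6, 7]
  Insert 9 (step 8): P = [1, 4, 5, 9] / [3, 6] / [7, 8];  Q = [1, 2, 3, 8] / [4, 5] / [6, 7]
  Insert 2 (step 9): P = [1, 2, 5, 9] / [3, 4] / [6, 8] / [7];  Q = [1, 2, 3, 8] / [4, 5] / [6, 7] / [9]
Final shape: (4, 2, 2, 1).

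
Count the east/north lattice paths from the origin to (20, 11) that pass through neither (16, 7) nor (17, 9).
Number of paths = 43620535

Inclusion–exclusion. Total paths: C(31, 20) = 84672315. Through P₁: C(23, 16)·C(8, 4) = 17160990. Through P₂: C(26, 17)·C(5, 3) = 31245500. Since P₁ is strictly southwest of P₂, a monotone path through both must visit P₁ then P₂; paths through both = C(23, 16)·C(3, 1)·C(5, 3) = 7354710. Avoid both = 84672315 − 17160990 − 31245500 + 7354710 = 43620535.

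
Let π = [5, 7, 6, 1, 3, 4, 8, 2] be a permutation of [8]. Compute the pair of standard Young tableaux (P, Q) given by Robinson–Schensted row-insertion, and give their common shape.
P = [1, 2, 4, 8] / [3, 6] / [5] / [7];  Q = [1, 2, 6, 7] / [3, 5] / [4] / [8];  common shape = (4, 2, 1, 1)

Row-insert the values π_1, π_2, … into P one at a time, bumping the leftmost entry strictly greater than the inserted value down to the next row. The recording tableau Q records, in position (i, j), the step at which that cell was added to P.
  Insert 5 (step 1): P = [5];  Q = [1]
  Insert 7 (step 2): P = [5, 7];  Q = [1, 2]
  Insert 6 (step 3): P = [5, 6] / [7];  Q = [1, 2] / [3]
  Insert 1 (step 4): P = [1, 6] / [5] / [7];  Q = [1, 2] / [3] / [4]
  Insert 3 (step 5): P = [1, 3] / [5, 6] / [7];  Q = [1, 2] / [3, 5] / [4]
  Insert 4 (step 6): P = [1, 3, 4] / [5, 6] / [7];  Q = [1, 2, 6] / [3, 5] / [4]
  Insert 8 (step 7): P = [1, 3, 4, 8] / [5, 6] / [7];  Q = [1, 2, 6, 7] / [3, 5] / [4]
  Insert 2 (step 8): P = [1, 2, 4, 8] / [3, 6] / [5] / [7];  Q = [1, 2, 6, 7] / [3, 5] / [4] / [8]
Final shape: (4, 2, 1, 1).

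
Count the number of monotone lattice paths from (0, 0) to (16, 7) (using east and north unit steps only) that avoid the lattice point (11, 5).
Number of paths = 153429

Total paths from (0, 0) to (16, 7): C(23, 16) = 245157. Paths through (11, 5): (paths (0, 0) → (11, 5)) × (paths (11, 5) → (16, 7)) = C(16, 11) · C(7, 5) = 4368 · 21 = 91728. Avoidance count = 245157 − 91728 = 153429.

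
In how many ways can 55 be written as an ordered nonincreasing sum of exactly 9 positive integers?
p(55, 9 parts) = 28629

Partitions of n into exactly k parts are in bijection with partitions of n − k into at most k parts (subtract 1 from each part). So p(55, exactly 9) = p(46, parts ≤ 9). Computing via the recurrence p(m, j) = p(m, j−1) + p(m−j, j) gives 28629.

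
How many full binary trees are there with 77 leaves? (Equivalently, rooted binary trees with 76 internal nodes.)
C_76 = 4790408930363303911328386208394864461024520

These full binary trees are counted by the Catalan number C_n = (1/(n + 1)) · C(2n, n). For n = 76: C_76 = (1/77) · C(152, 76) = 368861487637974401172285738046404563498888040/77 = 4790408930363303911328386208394864461024520.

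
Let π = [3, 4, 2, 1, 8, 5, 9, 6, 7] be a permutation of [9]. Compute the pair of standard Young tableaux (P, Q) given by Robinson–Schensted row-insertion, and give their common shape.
P = [1, 4, 5, 6, 7] / [2, 8, 9] / [3];  Q = [1, 2, 5, 7, 9] / [3, 6, 8] / [4];  common shape = (5, 3, 1)

Row-insert the values π_1, π_2, … into P one at a time, bumping the leftmost entry strictly greater than the inserted value down to the next row. The recording tableau Q records, in position (i, j), the step at which that cell was added to P.
  Insert 3 (step 1): P = [3];  Q = [1]
  Insert 4 (step 2): P = [3, 4];  Q = [1, 2]
  Insert 2 (step 3): P = [2, 4] / [3];  Q = [1, 2] / [3]
  Insert 1 (step 4): P = [1, 4] / [2] / [3];  Q = [1, 2] / [3] / [4]
  Insert 8 (step 5): P = [1, 4, 8] / [2] / [3];  Q = [1, 2, 5] / [3] / [4]
  Insert 5 (step 6): P = [1, 4, 5] / [2, 8] / [3];  Q = [1, 2, 5] / [3, 6] / [4]
  Insert 9 (step 7): P = [1, 4, 5, 9] / [2, 8] / [3];  Q = [1, 2, 5, 7] / [3, 6] / [4]
  Insert 6 (step 8): P = [1, 4, 5, 6] / [2, 8, 9] / [3];  Q = [1, 2, 5, 7] / [3, 6, 8] / [4]
  Insert 7 (step 9): P = [1, 4, 5, 6, 7] / [2, 8, 9] / [3];  Q = [1, 2, 5, 7, 9] / [3, 6, 8] / [4]
Final shape: (5, 3, 1).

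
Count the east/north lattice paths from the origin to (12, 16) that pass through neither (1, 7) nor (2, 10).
Number of paths = 28805803

Inclusion–exclusion. Total paths: C(28, 12) = 30421755. Through P₁: C(8, 1)·C(20, 11) = 1343680. Through P₂: C(12, 2)·C(16, 10) = 528528. Since P₁ is strictly southwest of P₂, a monotone path through both must visit P₁ then P₂; paths through both = C(8, 1)·C(4, 1)·C(16, 10) = 256256. Avoid both = 30421755 − 1343680 − 528528 + 256256 = 28805803.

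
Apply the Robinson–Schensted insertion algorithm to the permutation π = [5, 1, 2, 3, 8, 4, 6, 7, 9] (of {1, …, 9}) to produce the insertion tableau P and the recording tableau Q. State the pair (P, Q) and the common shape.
P = [1, 2, 3, 4, 6, 7, 9] / [5, 8];  Q = [1, 3, 4, 5, 7, 8, 9] / [2, 6];  common shape = (7, 2)

Row-insert the values π_1, π_2, … into P one at a time, bumping the leftmost entry strictly greater than the inserted value down to the next row. The recording tableau Q records, in position (i, j), the step at which that cell was added to P.
  Insert 5 (step 1): P = [5];  Q = [1]
  Insert 1 (step 2): P = [1] / [5];  Q = [1] / [2]
  Insert 2 (step 3): P = [1, 2] / [5];  Q = [1, 3] / [2]
  Insert 3 (step 4): P = [1, 2, 3] / [5];  Q = [1, 3, 4] / [2]
  Insert 8 (step 5): P = [1, 2, 3, 8] / [5];  Q = [1, 3, 4, 5] / [2]
  Insert 4 (step 6): P = [1, 2, 3, 4] / [5, 8];  Q = [1, 3, 4, 5] / [2, 6]
  Insert 6 (step 7): P = [1, 2, 3, 4, 6] / [5, 8];  Q = [1, 3, 4, 5, 7] / [2, 6]
  Insert 7 (step 8): P = [1, 2, 3, 4, 6, 7] / [5, 8];  Q = [1, 3, 4, 5, 7, 8] / [2, 6]
  Insert 9 (step 9): P = [1, 2, 3, 4, 6, 7, 9] / [5, 8];  Q = [1, 3, 4, 5, 7, 8, 9] / [2, 6]
Final shape: (7, 2).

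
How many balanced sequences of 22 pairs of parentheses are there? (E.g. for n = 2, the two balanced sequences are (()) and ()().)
C_22 = 91482563640

These balanced parentheses are counted by the Catalan number C_n = (1/(n + 1)) · C(2n, n). For n = 22: C_22 = (1/23) · C(44, 22) = 2104098963720/23 = 91482563640.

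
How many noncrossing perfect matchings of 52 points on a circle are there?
C_26 = 18367353072152

These noncrossing handshakes are counted by the Catalan number C_n = (1/(n + 1)) · C(2n, n). For n = 26: C_26 = (1/27) · C(52, 26) = 495918532948104/27 = 18367353072152.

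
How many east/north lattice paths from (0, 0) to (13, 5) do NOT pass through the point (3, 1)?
Number of paths = 4564

Total paths from (0, 0) to (13, 5): C(18, 13) = 8568. Paths through (3, 1): (paths (0, 0) → (3, 1)) × (paths (3, 1) → (13, 5)) = C(4, 3) · C(14, 10) = 4 · 1001 = 4004. Avoidance count = 8568 − 4004 = 4564.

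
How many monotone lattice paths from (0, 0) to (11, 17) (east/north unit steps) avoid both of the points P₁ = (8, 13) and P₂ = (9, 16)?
Number of paths = 10664985

Inclusion–exclusion. Total paths: C(28, 11) = 21474180. Through P₁: C(21, 8)·C(7, 3) = 7122150. Through P₂: C(25, 9)·C(3, 2) = 6128925. Since P₁ is strictly southwest of P₂, a monotone path through both must visit P₁ then P₂; paths through both = C(21, 8)·C(4, 1)·C(3, 2) = 2441880. Avoid both = 21474180 − 7122150 − 6128925 + 2441880 = 10664985.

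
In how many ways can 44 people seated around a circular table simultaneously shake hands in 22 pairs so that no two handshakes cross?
C_22 = 91482563640

These noncrossing handshakes are counted by the Catalan number C_n = (1/(n + 1)) · C(2n, n). For n = 22: C_22 = (1/23) · C(44, 22) = 2104098963720/23 = 91482563640.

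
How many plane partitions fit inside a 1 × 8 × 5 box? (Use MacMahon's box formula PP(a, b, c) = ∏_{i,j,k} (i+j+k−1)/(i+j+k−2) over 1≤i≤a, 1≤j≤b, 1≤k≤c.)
PP(1, 8, 5) = 1287

Evaluate the triple product over i = 1..1, j = 1..8, k = 1..5. The factors are (2/1) · (3/2) · (4/3) · (5/4) · (6/5) · (3/2) · (4/3) · (5/4) · … (40 factors total). The numerators and denominators telescope so the product is an integer; carrying out the multiplication exactly gives PP(1, 8, 5) = 1287.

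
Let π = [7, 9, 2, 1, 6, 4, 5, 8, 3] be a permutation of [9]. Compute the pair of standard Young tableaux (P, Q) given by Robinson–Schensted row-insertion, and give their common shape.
P = [1, 3, 5, 8] / [2, 4] / [6, 9] / [7];  Q = [1, 2, 7, 8] / [3, 5] / [4, 6] / [9];  common shape = (4, 2, 2, 1)

Row-insert the values π_1, π_2, … into P one at a time, bumping the leftmost entry strictly greater than the inserted value down to the next row. The recording tableau Q records, in position (i, j), the step at which that cell was added to P.
  Insert 7 (step 1): P = [7];  Q = [1]
  Insert 9 (step 2): P = [7, 9];  Q = [1, 2]
  Insert 2 (step 3): P = [2, 9] / [7];  Q = [1, 2] / [3]
  Insert 1 (step 4): P = [1, 9] / [2] / [7];  Q = [1, 2] / [3] / [4]
  Insert 6 (step 5): P = [1, 6] / [2, 9] / [7];  Q = [1, 2] / [3, 5] / [4]
  Insert 4 (step 6): P = [1, 4] / [2, 6] / [7, 9];  Q = [1, 2] / [3, 5] / [4, 6]
  Insert 5 (step 7): P = [1, 4, 5] / [2, 6] / [7, 9];  Q = [1, 2, 7] / [3, 5] / [4, 6]
  Insert 8 (step 8): P = [1, 4, 5, 8] / [2, 6] / [7, 9];  Q = [1, 2, 7, 8] / [3, 5] / [4, 6]
  Insert 3 (step 9): P = [1, 3, 5, 8] / [2, 4] / [6, 9] / [7];  Q = [1, 2, 7, 8] / [3, 5] / [4, 6] / [9]
Final shape: (4, 2, 2, 1).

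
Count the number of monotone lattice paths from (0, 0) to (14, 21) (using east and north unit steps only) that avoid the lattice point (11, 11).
Number of paths = 2118205848

Total paths from (0, 0) to (14, 21): C(35, 14) = 2319959400. Paths through (11, 11): (paths (0, 0) → (11, 11)) × (paths (11, 11) → (14, 21)) = C(22, 11) · C(13, 3) = 705432 · 286 = 201753552. Avoidance count = 2319959400 − 201753552 = 2118205848.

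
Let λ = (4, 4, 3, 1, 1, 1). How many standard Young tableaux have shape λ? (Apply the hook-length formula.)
# SYT of shape (4, 4, 3, 1, 1, 1) = 35035

Hook-length formula: f^λ = n! / Π hook(c), product over all cells c of the Young diagram. For λ = (4, 4, 3, 1, 1, 1), n = 14 boxes. Hook lengths by row (left-to-right, top-to-bottom): [9, 5, 4, 2]; [8, 4, 3, 1]; [6, 2, 1]; [3]; [2]; [1]. Product of hooks = 2488320. So f^λ = 14! / 2488320 = 87178291200 / 2488320 = 35035.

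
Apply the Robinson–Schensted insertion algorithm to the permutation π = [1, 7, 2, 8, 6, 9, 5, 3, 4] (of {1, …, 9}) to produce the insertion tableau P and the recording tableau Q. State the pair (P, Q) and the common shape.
P = [1, 2, 3, 4] / [5, 8, 9] / [6] / [7];  Q = [1, 2, 4, 6] / [3, 5, 9] / [7] / [8];  common shape = (4, 3, 1, 1)

Row-insert the values π_1, π_2, … into P one at a time, bumping the leftmost entry strictly greater than the inserted value down to the next row. The recording tableau Q records, in position (i, j), the step at which that cell was added to P.
  Insert 1 (step 1): P = [1];  Q = [1]
  Insert 7 (step 2): P = [1, 7];  Q = [1, 2]
  Insert 2 (step 3): P = [1, 2] / [7];  Q = [1, 2] / [3]
  Insert 8 (step 4): P = [1, 2, 8] / [7];  Q = [1, 2, 4] / [3]
  Insert 6 (step 5): P = [1, 2, 6] / [7, 8];  Q = [1, 2, 4] / [3, 5]
  Insert 9 (step 6): P = [1, 2, 6, 9] / [7, 8];  Q = [1, 2, 4, 6] / [3, 5]
  Insert 5 (step 7): P = [1, 2, 5, 9] / [6, 8] / [7];  Q = [1, 2, 4, 6] / [3, 5] / [7]
  Insert 3 (step 8): P = [1, 2, 3, 9] / [5, 8] / [6] / [7];  Q = [1, 2, 4, 6] / [3, 5] / [7] / [8]
  Insert 4 (step 9): P = [1, 2, 3, 4] / [5, 8, 9] / [6] / [7];  Q = [1, 2, 4, 6] / [3, 5, 9] / [7] / [8]
Final shape: (4, 3, 1, 1).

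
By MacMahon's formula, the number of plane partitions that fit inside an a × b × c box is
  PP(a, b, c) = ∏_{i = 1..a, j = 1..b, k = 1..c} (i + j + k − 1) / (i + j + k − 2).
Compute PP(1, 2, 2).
PP(1, 2, 2) = 6

Evaluate the triple product over i = 1..1, j = 1..2, k = 1..2. The factors are (2/1) · (3/2) · (3/2) · (4/3). The numerators and denominators telescope so the product is an integer; carrying out the multiplication exactly gives PP(1, 2, 2) = 6.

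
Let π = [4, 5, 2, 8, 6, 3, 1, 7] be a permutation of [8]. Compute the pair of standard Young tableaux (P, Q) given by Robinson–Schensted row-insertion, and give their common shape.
P = [1, 3, 6, 7] / [2, 5] / [4] / [8];  Q = [1, 2, 4, 8] / [3, 5] / [6] / [7];  common shape = (4, 2, 1, 1)

Row-insert the values π_1, π_2, … into P one at a time, bumping the leftmost entry strictly greater than the inserted value down to the next row. The recording tableau Q records, in position (i, j), the step at which that cell was added to P.
  Insert 4 (step 1): P = [4];  Q = [1]
  Insert 5 (step 2): P = [4, 5];  Q = [1, 2]
  Insert 2 (step 3): P = [2, 5] / [4];  Q = [1, 2] / [3]
  Insert 8 (step 4): P = [2, 5, 8] / [4];  Q = [1, 2, 4] / [3]
  Insert 6 (step 5): P = [2, 5, 6] / [4, 8];  Q = [1, 2, 4] / [3, 5]
  Insert 3 (step 6): P = [2, 3, 6] / [4, 5] / [8];  Q = [1, 2, 4] / [3, 5] / [6]
  Insert 1 (step 7): P = [1, 3, 6] / [2, 5] / [4] / [8];  Q = [1, 2, 4] / [3, 5] / [6] / [7]
  Insert 7 (step 8): P = [1, 3, 6, 7] / [2, 5] / [4] / [8];  Q = [1, 2, 4, 8] / [3, 5] / [6] / [7]
Final shape: (4, 2, 1, 1).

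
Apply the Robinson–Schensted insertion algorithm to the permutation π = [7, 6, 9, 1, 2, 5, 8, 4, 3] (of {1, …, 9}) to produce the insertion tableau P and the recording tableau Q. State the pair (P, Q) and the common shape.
P = [1, 2, 3, 8] / [4, 9] / [5] / [6] / [7];  Q = [1, 3, 6, 7] / [2, 5] / [4] / [8] / [9];  common shape = (4, 2, 1, 1, 1)

Row-insert the values π_1, π_2, … into P one at a time, bumping the leftmost entry strictly greater than the inserted value down to the next row. The recording tableau Q records, in position (i, j), the step at which that cell was added to P.
  Insert 7 (step 1): P = [7];  Q = [1]
  Insert 6 (step 2): P = [6] / [7];  Q = [1] / [2]
  Insert 9 (step 3): P = [6, 9] / [7];  Q = [1, 3] / [2]
  Insert 1 (step 4): P = [1, 9] / [6] / [7];  Q = [1, 3] / [2] / [4]
  Insert 2 (step 5): P = [1, 2] / [6, 9] / [7];  Q = [1, 3] / [2, 5] / [4]
  Insert 5 (step 6): P = [1, 2, 5] / [6, 9] / [7];  Q = [1, 3, 6] / [2, 5] / [4]
  Insert 8 (step 7): P = [1, 2, 5, 8] / [6, 9] / [7];  Q = [1, 3, 6, 7] / [2, 5] / [4]
  Insert 4 (step 8): P = [1, 2, 4, 8] / [5, 9] / [6] / [7];  Q = [1, 3, 6, 7] / [2, 5] / [4] / [8]
  Insert 3 (step 9): P = [1, 2, 3, 8] / [4, 9] / [5] / [6] / [7];  Q = [1, 3, 6, 7] / [2, 5] / [4] / [8] / [9]
Final shape: (4, 2, 1, 1, 1).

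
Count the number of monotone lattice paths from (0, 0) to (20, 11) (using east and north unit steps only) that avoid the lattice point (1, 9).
Number of paths = 84670215

Total paths from (0, 0) to (20, 11): C(31, 20) = 84672315. Paths through (1, 9): (paths (0, 0) → (1, 9)) × (paths (1, 9) → (20, 11)) = C(10, 1) · C(21, 19) = 10 · 210 = 2100. Avoidance count = 84672315 − 2100 = 84670215.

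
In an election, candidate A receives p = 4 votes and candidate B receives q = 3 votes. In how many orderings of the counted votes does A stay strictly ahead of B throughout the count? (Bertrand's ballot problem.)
Strict-lead orderings = 5

Total orderings of the 7 votes with 4 for A: C(7, 4) = 35. By the Bertrand ballot formula (Cycle Lemma / reflection principle), the number of orderings in which A is strictly ahead of B throughout is (p − q)/(p + q) · C(p + q, p) = (4 − 3)/(4 + 3) · 35 = 5.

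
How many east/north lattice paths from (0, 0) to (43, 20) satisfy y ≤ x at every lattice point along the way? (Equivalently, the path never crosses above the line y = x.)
Number of paths = 7357397168494170

By the reflection principle (André's argument), the number of monotone paths to (43, 20) with n ≤ m that never go above y = x is C(63, 43) − C(63, 44) = 13488561475572645 − 6131164307078475 = 7357397168494170.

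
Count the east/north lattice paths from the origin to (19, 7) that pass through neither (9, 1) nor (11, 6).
Number of paths = 468226

Inclusion–exclusion. Total paths: C(26, 19) = 657800. Through P₁: C(10, 9)·C(16, 10) = 80080. Through P₂: C(17, 11)·C(9, 8) = 111384. Since P₁ is strictly southwest of P₂, a monotone path through both must visit P₁ then P₂; paths through both = C(10, 9)·C(7, 2)·C(9, 8) = 1890. Avoid both = 657800 − 80080 − 111384 + 1890 = 468226.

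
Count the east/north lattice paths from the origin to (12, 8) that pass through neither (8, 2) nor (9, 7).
Number of paths = 71840

Inclusion–exclusion. Total paths: C(20, 12) = 125970. Through P₁: C(10, 8)·C(10, 4) = 9450. Through P₂: C(16, 9)·C(4, 3) = 45760. Since P₁ is strictly southwest of P₂, a monotone path through both must visit P₁ then P₂; paths through both = C(10, 8)·C(6, 1)·C(4, 3) = 1080. Avoid both = 125970 − 9450 − 45760 + 1080 = 71840.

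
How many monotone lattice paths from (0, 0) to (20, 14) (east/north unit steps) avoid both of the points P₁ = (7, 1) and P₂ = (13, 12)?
Number of paths = 1125124328

Inclusion–exclusion. Total paths: C(34, 20) = 1391975640. Through P₁: C(8, 7)·C(26, 13) = 83204800. Through P₂: C(25, 13)·C(9, 7) = 187210800. Since P₁ is strictly southwest of P₂, a monotone path through both must visit P₁ then P₂; paths through both = C(8, 7)·C(17, 6)·C(9, 7) = 3564288. Avoid both = 1391975640 − 83204800 − 187210800 + 3564288 = 1125124328.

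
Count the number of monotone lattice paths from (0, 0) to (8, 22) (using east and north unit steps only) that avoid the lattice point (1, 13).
Number of paths = 5692765

Total paths from (0, 0) to (8, 22): C(30, 8) = 5852925. Paths through (1, 13): (paths (0, 0) → (1, 13)) × (paths (1, 13) → (8, 22)) = C(14, 1) · C(16, 7) = 14 · 11440 = 160160. Avoidance count = 5852925 − 160160 = 5692765.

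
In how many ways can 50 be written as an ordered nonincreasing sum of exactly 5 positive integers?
p(50, 5 parts) = 2611

Partitions of n into exactly k parts are in bijection with partitions of n − k into at most k parts (subtract 1 from each part). So p(50, exactly 5) = p(45, parts ≤ 5). Computing via the recurrence p(m, j) = p(m, j−1) + p(m−j, j) gives 2611.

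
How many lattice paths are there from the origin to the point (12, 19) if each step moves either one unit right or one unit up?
Number of paths = 141120525

A monotone lattice path from (0, 0) to (12, 19) consists of 12 east steps and 19 north steps in some order, so it is determined by which 12 of the 31 steps are east. The count is C(31, 12) = 141120525.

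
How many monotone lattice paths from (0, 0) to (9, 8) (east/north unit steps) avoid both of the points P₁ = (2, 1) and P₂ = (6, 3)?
Number of paths = 11830

Inclusion–exclusion. Total paths: C(17, 9) = 24310. Through P₁: C(3, 2)·C(14, 7) = 10296. Through P₂: C(9, 6)·C(8, 3) = 4704. Since P₁ is strictly southwest of P₂, a monotone path through both must visit P₁ then P₂; paths through both = C(3, 2)·C(6, 4)·C(8, 3) = 2520. Avoid both = 24310 − 10296 − 4704 + 2520 = 11830.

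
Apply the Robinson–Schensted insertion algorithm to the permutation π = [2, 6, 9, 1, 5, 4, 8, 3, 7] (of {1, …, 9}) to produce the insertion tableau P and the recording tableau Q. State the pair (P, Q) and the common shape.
P = [1, 3, 7] / [2, 4, 8] / [5, 9] / [6];  Q = [1, 2, 3] / [4, 5, 7] / [6, 9] / [8];  common shape = (3, 3, 2, 1)

Row-insert the values π_1, π_2, … into P one at a time, bumping the leftmost entry strictly greater than the inserted value down to the next row. The recording tableau Q records, in position (i, j), the step at which that cell was added to P.
  Insert 2 (step 1): P = [2];  Q = [1]
  Insert 6 (step 2): P = [2, 6];  Q = [1, 2]
  Insert 9 (step 3): P = [2, 6, 9];  Q = [1, 2, 3]
  Insert 1 (step 4): P = [1, 6, 9] / [2];  Q = [1, 2, 3] / [4]
  Insert 5 (step 5): P = [1, 5, 9] / [2, 6];  Q = [1, 2, 3] / [4, 5]
  Insert 4 (step 6): P = [1, 4, 9] / [2, 5] / [6];  Q = [1, 2, 3] / [4, 5] / [6]
  Insert 8 (step 7): P = [1, 4, 8] / [2, 5, 9] / [6];  Q = [1, 2, 3] / [4, 5, 7] / [6]
  Insert 3 (step 8): P = [1, 3, 8] / [2, 4, 9] / [5] / [6];  Q = [1, 2, 3] / [4, 5, 7] / [6] / [8]
  Insert 7 (step 9): P = [1, 3, 7] / [2, 4, 8] / [5, 9] / [6];  Q = [1, 2, 3] / [4, 5, 7] / [6, 9] / [8]
Final shape: (3, 3, 2, 1).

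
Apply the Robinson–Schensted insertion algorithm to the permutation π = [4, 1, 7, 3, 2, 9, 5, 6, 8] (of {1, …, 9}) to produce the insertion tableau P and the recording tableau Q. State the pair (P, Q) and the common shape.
P = [1, 2, 5, 6, 8] / [3, 7, 9] / [4];  Q = [1, 3, 6, 8, 9] / [2, 4, 7] / [5];  common shape = (5, 3, 1)

Row-insert the values π_1, π_2, … into P one at a time, bumping the leftmost entry strictly greater than the inserted value down to the next row. The recording tableau Q records, in position (i, j), the step at which that cell was added to P.
  Insert 4 (step 1): P = [4];  Q = [1]
  Insert 1 (step 2): P = [1] / [4];  Q = [1] / [2]
  Insert 7 (step 3): P = [1, 7] / [4];  Q = [1, 3] / [2]
  Insert 3 (step 4): P = [1, 3] / [4, 7];  Q = [1, 3] / [2, 4]
  Insert 2 (step 5): P = [1, 2] / [3, 7] / [4];  Q = [1, 3] / [2, 4] / [5]
  Insert 9 (step 6): P = [1, 2, 9] / [3, 7] / [4];  Q = [1, 3, 6] / [2, 4] / [5]
  Insert 5 (step 7): P = [1, 2, 5] / [3, 7, 9] / [4];  Q = [1, 3, 6] / [2, 4, 7] / [5]
  Insert 6 (step 8): P = [1, 2, 5, 6] / [3, 7, 9] / [4];  Q = [1, 3, 6, 8] / [2, 4, 7] / [5]
  Insert 8 (step 9): P = [1, 2, 5, 6, 8] / [3, 7, 9] / [4];  Q = [1, 3, 6, 8, 9] / [2, 4, 7] / [5]
Final shape: (5, 3, 1).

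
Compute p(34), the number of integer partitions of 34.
p(34) = 12310

Compute p(n) via the recurrence p(n, m) = p(n, m−1) + p(n−m, m), where p(n, m) counts partitions of n with all parts ≤ m and p(n) = p(n, n). The base cases are p(0, m) = 1 and p(n, 0) = 0 for n > 0. Filling the table yields p(34) = 12310. (Euler's pentagonal recurrence is an alternative.)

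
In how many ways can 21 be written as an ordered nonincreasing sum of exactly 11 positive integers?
p(21, 11 parts) = 42

Partitions of n into exactly k parts are in bijection with partitions of n − k into at most k parts (subtract 1 from each part). So p(21, exactly 11) = p(10, parts ≤ 11). Computing via the recurrence p(m, j) = p(m, j−1) + p(m−j, j) gives 42.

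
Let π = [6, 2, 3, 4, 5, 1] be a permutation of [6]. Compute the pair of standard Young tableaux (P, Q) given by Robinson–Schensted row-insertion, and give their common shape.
P = [1, 3, 4, 5] / [2] / [6];  Q = [1, 3, 4, 5] / [2] / [6];  common shape = (4, 1, 1)

Row-insert the values π_1, π_2, … into P one at a time, bumping the leftmost entry strictly greater than the inserted value down to the next row. The recording tableau Q records, in position (i, j), the step at which that cell was added to P.
  Insert 6 (step 1): P = [6];  Q = [1]
  Insert 2 (step 2): P = [2] / [6];  Q = [1] / [2]
  Insert 3 (step 3): P = [2, 3] / [6];  Q = [1, 3] / [2]
  Insert 4 (step 4): P = [2, 3, 4] / [6];  Q = [1, 3, 4] / [2]
  Insert 5 (step 5): P = [2, 3, 4, 5] / [6];  Q = [1, 3, 4, 5] / [2]
  Insert 1 (step 6): P = [1, 3, 4, 5] / [2] / [6];  Q = [1, 3, 4, 5] / [2] / [6]
Final shape: (4, 1, 1).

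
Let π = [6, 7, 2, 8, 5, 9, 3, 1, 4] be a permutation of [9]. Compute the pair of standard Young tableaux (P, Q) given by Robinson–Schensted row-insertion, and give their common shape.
P = [1, 3, 4, 9] / [2, 7, 8] / [5] / [6];  Q = [1, 2, 4, 6] / [3, 5, 9] / [7] / [8];  common shape = (4, 3, 1, 1)

Row-insert the values π_1, π_2, … into P one at a time, bumping the leftmost entry strictly greater than the inserted value down to the next row. The recording tableau Q records, in position (i, j), the step at which that cell was added to P.
  Insert 6 (step 1): P = [6];  Q = [1]
  Insert 7 (step 2): P = [6, 7];  Q = [1, 2]
  Insert 2 (step 3): P = [2, 7] / [6];  Q = [1, 2] / [3]
  Insert 8 (step 4): P = [2, 7, 8] / [6];  Q = [1, 2, 4] / [3]
  Insert 5 (step 5): P = [2, 5, 8] / [6, 7];  Q = [1, 2, 4] / [3, 5]
  Insert 9 (step 6): P = [2, 5, 8, 9] / [6, 7];  Q = [1, 2, 4, 6] / [3, 5]
  Insert 3 (step 7): P = [2, 3, 8, 9] / [5, 7] / [6];  Q = [1, 2, 4, 6] / [3, 5] / [7]
  Insert 1 (step 8): P = [1, 3, 8, 9] / [2, 7] / [5] / [6];  Q = [1, 2, 4, 6] / [3, 5] / [7] / [8]
  Insert 4 (step 9): P = [1, 3, 4, 9] / [2, 7, 8] / [5] / [6];  Q = [1, 2, 4, 6] / [3, 5, 9] / [7] / [8]
Final shape: (4, 3, 1, 1).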